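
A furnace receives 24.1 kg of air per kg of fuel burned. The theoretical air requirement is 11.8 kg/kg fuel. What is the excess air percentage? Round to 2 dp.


Excess air = actual - stoichiometric = 24.1 - 11.8 = 12.30 kg/kg fuel
Excess air % = (excess / stoich) * 100 = (12.30 / 11.8) * 100 = 104.24%


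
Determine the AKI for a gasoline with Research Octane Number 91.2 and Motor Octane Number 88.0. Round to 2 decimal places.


AKI = (RON + MON) / 2
AKI = (91.2 + 88.0) / 2
AKI = 179.2 / 2 = 89.60


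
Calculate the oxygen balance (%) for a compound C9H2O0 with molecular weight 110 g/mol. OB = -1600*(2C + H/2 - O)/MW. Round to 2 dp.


OB = -1600 * (2C + H/2 - O) / MW
Inner = 2*9 + 2/2 - 0 = 19.00
OB = -1600 * 19.00 / 110 = -276.36%


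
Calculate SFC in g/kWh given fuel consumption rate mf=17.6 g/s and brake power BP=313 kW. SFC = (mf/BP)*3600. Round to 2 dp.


SFC = (mf / BP) * 3600
Rate = 17.6 / 313 = 0.056230 g/(s*kW)
SFC = 0.056230 * 3600 = 202.43 g/kWh


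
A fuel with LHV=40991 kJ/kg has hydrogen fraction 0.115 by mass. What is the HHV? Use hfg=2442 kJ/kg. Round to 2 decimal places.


HHV = LHV + hfg * 9 * H
Water addition = 2442 * 9 * 0.115 = 2527.470 kJ/kg
HHV = 40991 + 2527.470 = 43518.47 kJ/kg


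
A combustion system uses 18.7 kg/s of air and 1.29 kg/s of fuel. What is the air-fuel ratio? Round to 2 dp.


AFR = m_air / m_fuel
AFR = 18.7 / 1.29 = 14.50


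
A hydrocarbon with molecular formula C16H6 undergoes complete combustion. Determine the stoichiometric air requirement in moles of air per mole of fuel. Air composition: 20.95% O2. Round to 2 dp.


Balanced combustion: C16H6 + 17.5 O2 -> 16 CO2 + 3 H2O
O2 needed = C + H/4 = 16 + 6/4 = 17.50 moles
Air moles = O2 / 0.2095 = 17.50 / 0.2095 = 83.53 moles air


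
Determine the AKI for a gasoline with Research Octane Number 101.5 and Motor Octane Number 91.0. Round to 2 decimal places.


AKI = (RON + MON) / 2
AKI = (101.5 + 91.0) / 2
AKI = 192.5 / 2 = 96.25


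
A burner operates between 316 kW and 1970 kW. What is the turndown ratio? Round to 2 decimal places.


TDR = Q_max / Q_min
TDR = 1970 / 316 = 6.23


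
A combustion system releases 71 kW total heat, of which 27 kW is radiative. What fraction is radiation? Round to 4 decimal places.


f_rad = Q_rad / Q_total
f_rad = 27 / 71 = 0.3803


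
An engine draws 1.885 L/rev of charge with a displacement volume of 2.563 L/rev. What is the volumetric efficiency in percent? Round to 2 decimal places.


eta_v = (V_actual / V_disp) * 100
Ratio = 1.885 / 2.563 = 0.7355
eta_v = 0.7355 * 100 = 73.55%


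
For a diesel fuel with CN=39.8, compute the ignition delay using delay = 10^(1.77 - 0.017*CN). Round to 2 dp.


delay = 10^(1.77 - 0.017*CN)
Exponent = 1.77 - 0.017*39.8 = 1.0934
delay = 10^1.0934 = 12.40 ms


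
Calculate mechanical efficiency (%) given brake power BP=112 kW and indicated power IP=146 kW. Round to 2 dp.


eta_mech = (BP / IP) * 100
Ratio = 112 / 146 = 0.7671
eta_mech = 0.7671 * 100 = 76.71%


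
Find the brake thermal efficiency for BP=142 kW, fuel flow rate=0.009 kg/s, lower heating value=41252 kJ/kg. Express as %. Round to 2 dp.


eta_BTE = (BP / (mf * LHV)) * 100
Denominator = 0.009 * 41252 = 371.2680 kW
eta_BTE = (142 / 371.2680) * 100 = 38.25%


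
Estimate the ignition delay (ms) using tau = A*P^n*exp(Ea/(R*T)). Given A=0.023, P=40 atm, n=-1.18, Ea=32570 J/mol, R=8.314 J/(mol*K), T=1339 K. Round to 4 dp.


tau = A * P^n * exp(Ea/(R*T))
P^n = 40^(-1.18) = 0.01286972
Ea/(R*T) = 32570/(8.314*1339) = 2.925682
exp(Ea/(R*T)) = 18.646944
tau = 0.023 * 0.01286972 * 18.646944 = 0.0055 ms


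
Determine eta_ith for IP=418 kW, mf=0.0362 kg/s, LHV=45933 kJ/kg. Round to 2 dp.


eta_ith = (IP / (mf * LHV)) * 100
Denominator = 0.0362 * 45933 = 1662.7746 kW
eta_ith = (418 / 1662.7746) * 100 = 25.14%


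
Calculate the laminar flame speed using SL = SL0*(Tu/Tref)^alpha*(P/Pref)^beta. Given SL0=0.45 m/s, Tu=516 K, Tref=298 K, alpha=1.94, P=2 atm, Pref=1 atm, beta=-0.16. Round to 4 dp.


SL = SL0 * (Tu/Tref)^alpha * (P/Pref)^beta
T ratio = 516/298 = 1.73154362
(T ratio)^alpha = 1.73154362^1.94 = 2.901088
(P/Pref)^beta = 2^(-0.16) = 0.895025
SL = 0.45 * 2.901088 * 0.895025 = 1.1684 m/s


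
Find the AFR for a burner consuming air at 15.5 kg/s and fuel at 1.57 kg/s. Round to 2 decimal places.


AFR = m_air / m_fuel
AFR = 15.5 / 1.57 = 9.87


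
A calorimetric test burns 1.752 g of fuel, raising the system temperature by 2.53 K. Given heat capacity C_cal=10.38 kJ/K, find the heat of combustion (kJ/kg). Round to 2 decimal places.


Hc = C_cal * delta_T / m_fuel
Q_released = 10.38 * 2.53 = 26.2614 kJ
m_fuel = 1.752 g = 1.752/1000 kg = 0.001752 kg
Hc = 26.2614 / 0.001752 = 14989.38 kJ/kg


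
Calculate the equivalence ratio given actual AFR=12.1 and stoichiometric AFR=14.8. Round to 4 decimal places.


phi = AFR_stoich / AFR_actual
phi = 14.8 / 12.1 = 1.2231


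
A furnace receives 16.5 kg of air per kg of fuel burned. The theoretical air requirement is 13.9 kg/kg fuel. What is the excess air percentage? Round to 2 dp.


Excess air = actual - stoichiometric = 16.5 - 13.9 = 2.60 kg/kg fuel
Excess air % = (excess / stoich) * 100 = (2.60 / 13.9) * 100 = 18.71%


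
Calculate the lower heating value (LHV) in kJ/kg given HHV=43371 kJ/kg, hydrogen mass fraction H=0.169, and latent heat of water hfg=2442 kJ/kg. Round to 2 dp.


LHV = HHV - hfg * 9 * H
Water correction = 2442 * 9 * 0.169 = 3714.282 kJ/kg
LHV = 43371 - 3714.282 = 39656.72 kJ/kg


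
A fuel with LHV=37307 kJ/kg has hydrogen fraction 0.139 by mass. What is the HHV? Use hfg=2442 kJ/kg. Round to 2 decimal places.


HHV = LHV + hfg * 9 * H
Water addition = 2442 * 9 * 0.139 = 3054.942 kJ/kg
HHV = 37307 + 3054.942 = 40361.94 kJ/kg


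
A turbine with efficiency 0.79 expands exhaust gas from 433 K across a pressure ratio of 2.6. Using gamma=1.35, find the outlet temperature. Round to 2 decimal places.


T_out = T_in * (1 - eta * (1 - PR^(-(gamma-1)/gamma)))
Exponent = -(1.35-1)/1.35 = -0.25925926
PR^exp = 2.6^(-0.25925926) = 0.78057442
Factor = 1 - 0.79*(1 - 0.78057442) = 0.82665379
T_out = 433 * 0.82665379 = 357.94 K


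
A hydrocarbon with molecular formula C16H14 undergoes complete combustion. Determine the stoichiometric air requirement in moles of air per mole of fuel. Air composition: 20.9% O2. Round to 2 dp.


Balanced combustion: C16H14 + 19.5 O2 -> 16 CO2 + 7 H2O
O2 needed = C + H/4 = 16 + 14/4 = 19.50 moles
Air moles = O2 / 0.209 = 19.50 / 0.209 = 93.30 moles air


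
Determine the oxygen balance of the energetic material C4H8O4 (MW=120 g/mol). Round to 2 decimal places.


OB = -1600 * (2C + H/2 - O) / MW
Inner = 2*4 + 8/2 - 4 = 8.00
OB = -1600 * 8.00 / 120 = -106.67%


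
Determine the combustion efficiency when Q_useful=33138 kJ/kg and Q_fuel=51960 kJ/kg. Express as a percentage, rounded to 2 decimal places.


Efficiency = (Q_useful / Q_fuel) * 100
Efficiency = (33138 / 51960) * 100
Efficiency = 0.6378 * 100 = 63.78%


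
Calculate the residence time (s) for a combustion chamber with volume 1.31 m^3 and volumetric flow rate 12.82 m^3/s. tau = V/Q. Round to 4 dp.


tau = V / Q_flow
tau = 1.31 / 12.82 = 0.1022 s


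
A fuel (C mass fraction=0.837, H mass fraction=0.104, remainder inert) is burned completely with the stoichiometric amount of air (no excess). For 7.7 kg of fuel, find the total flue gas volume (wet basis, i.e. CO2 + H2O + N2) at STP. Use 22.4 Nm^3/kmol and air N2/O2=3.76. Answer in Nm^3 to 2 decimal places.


Per kg fuel: CO2 = (C/12 kmol)*22.4 = (0.837/12)*22.4 = 1.56240 Nm^3
Per kg fuel: H2O = (H/2 kmol)*22.4 = (0.104/2)*22.4 = 1.16480 Nm^3
O2 needed per kg fuel = C/12 + H/4 = 0.837/12 + 0.104/4 = 0.09575000 kmol
Per kg fuel: N2 = O2*3.76*22.4 = 0.09575000*3.76*22.4 = 8.06445 Nm^3
Total per kg = 1.56240 + 1.16480 + 8.06445 = 10.79165 Nm^3
Total = 10.79165 * 7.7 = 83.10 Nm^3


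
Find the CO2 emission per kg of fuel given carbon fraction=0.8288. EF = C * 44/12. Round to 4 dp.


EF = C_frac * (M_CO2 / M_C)
EF = 0.8288 * (44/12)
EF = 0.8288 * 3.666667 = 3.0389 kg_CO2/kg_fuel


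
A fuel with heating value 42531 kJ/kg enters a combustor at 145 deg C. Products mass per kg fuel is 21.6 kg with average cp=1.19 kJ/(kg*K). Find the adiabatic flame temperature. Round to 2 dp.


T_ad = T_in + Hc / (m_p * cp)
Denominator = 21.6 * 1.19 = 25.7040
Temperature rise = 42531 / 25.7040 = 1654.65 K
T_ad = 145 + 1654.65 = 1799.65 deg C


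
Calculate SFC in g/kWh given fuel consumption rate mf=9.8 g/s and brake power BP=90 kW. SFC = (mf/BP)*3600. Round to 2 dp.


SFC = (mf / BP) * 3600
Rate = 9.8 / 90 = 0.108889 g/(s*kW)
SFC = 0.108889 * 3600 = 392.00 g/kWh


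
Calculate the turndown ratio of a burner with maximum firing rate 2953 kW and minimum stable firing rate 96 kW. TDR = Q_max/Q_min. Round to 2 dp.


TDR = Q_max / Q_min
TDR = 2953 / 96 = 30.76


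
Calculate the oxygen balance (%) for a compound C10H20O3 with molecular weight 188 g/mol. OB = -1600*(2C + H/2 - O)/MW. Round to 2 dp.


OB = -1600 * (2C + H/2 - O) / MW
Inner = 2*10 + 20/2 - 3 = 27.00
OB = -1600 * 27.00 / 188 = -229.79%


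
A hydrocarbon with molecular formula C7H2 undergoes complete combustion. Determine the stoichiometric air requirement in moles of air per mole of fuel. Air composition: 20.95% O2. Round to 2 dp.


Balanced combustion: C7H2 + 7.5 O2 -> 7 CO2 + 1 H2O
O2 needed = C + H/4 = 7 + 2/4 = 7.50 moles
Air moles = O2 / 0.2095 = 7.50 / 0.2095 = 35.80 moles air


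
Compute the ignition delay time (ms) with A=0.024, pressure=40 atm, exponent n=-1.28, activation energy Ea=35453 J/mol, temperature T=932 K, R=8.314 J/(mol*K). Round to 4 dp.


tau = A * P^n * exp(Ea/(R*T))
P^n = 40^(-1.28) = 0.00889945
Ea/(R*T) = 35453/(8.314*932) = 4.575379
exp(Ea/(R*T)) = 97.064803
tau = 0.024 * 0.00889945 * 97.064803 = 0.0207 ms


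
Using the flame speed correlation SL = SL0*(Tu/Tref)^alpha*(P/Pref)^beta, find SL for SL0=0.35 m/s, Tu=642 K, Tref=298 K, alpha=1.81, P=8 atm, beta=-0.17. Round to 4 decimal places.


SL = SL0 * (Tu/Tref)^alpha * (P/Pref)^beta
T ratio = 642/298 = 2.15436242
(T ratio)^alpha = 2.15436242^1.81 = 4.011502
(P/Pref)^beta = 8^(-0.17) = 0.702222
SL = 0.35 * 4.011502 * 0.702222 = 0.9859 m/s


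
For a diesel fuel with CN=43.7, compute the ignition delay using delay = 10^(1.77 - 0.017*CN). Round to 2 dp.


delay = 10^(1.77 - 0.017*CN)
Exponent = 1.77 - 0.017*43.7 = 1.0271
delay = 10^1.0271 = 10.64 ms


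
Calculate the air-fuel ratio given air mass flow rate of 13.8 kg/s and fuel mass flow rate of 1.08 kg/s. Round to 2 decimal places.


AFR = m_air / m_fuel
AFR = 13.8 / 1.08 = 12.78


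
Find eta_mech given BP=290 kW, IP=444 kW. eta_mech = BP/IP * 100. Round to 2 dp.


eta_mech = (BP / IP) * 100
Ratio = 290 / 444 = 0.6532
eta_mech = 0.6532 * 100 = 65.32%


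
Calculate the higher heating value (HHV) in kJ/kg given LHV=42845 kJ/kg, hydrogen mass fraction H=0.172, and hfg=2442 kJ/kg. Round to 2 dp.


HHV = LHV + hfg * 9 * H
Water addition = 2442 * 9 * 0.172 = 3780.216 kJ/kg
HHV = 42845 + 3780.216 = 46625.22 kJ/kg


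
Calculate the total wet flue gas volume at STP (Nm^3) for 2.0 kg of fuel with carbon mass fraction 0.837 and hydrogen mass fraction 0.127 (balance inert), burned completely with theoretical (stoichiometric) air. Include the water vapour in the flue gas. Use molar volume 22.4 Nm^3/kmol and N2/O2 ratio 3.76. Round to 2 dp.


Per kg fuel: CO2 = (C/12 kmol)*22.4 = (0.837/12)*22.4 = 1.56240 Nm^3
Per kg fuel: H2O = (H/2 kmol)*22.4 = (0.127/2)*22.4 = 1.42240 Nm^3
O2 needed per kg fuel = C/12 + H/4 = 0.837/12 + 0.127/4 = 0.10150000 kmol
Per kg fuel: N2 = O2*3.76*22.4 = 0.10150000*3.76*22.4 = 8.54874 Nm^3
Total per kg = 1.56240 + 1.42240 + 8.54874 = 11.53354 Nm^3
Total = 11.53354 * 2.0 = 23.07 Nm^3


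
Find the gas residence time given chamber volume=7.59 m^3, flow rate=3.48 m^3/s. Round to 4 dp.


tau = V / Q_flow
tau = 7.59 / 3.48 = 2.1810 s


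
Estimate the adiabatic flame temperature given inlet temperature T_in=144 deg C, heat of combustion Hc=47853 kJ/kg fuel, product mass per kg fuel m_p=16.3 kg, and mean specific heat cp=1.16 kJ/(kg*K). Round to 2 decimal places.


T_ad = T_in + Hc / (m_p * cp)
Denominator = 16.3 * 1.16 = 18.9080
Temperature rise = 47853 / 18.9080 = 2530.83 K
T_ad = 144 + 2530.83 = 2674.83 deg C


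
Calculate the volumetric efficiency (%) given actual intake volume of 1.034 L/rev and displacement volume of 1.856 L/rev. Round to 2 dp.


eta_v = (V_actual / V_disp) * 100
Ratio = 1.034 / 1.856 = 0.5571
eta_v = 0.5571 * 100 = 55.71%


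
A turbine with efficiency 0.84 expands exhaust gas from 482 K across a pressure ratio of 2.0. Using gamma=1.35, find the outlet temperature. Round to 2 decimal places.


T_out = T_in * (1 - eta * (1 - PR^(-(gamma-1)/gamma)))
Exponent = -(1.35-1)/1.35 = -0.25925926
PR^exp = 2.0^(-0.25925926) = 0.83551680
Factor = 1 - 0.84*(1 - 0.83551680) = 0.86183411
T_out = 482 * 0.86183411 = 415.40 K


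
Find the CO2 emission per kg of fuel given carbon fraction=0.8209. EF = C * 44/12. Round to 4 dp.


EF = C_frac * (M_CO2 / M_C)
EF = 0.8209 * (44/12)
EF = 0.8209 * 3.666667 = 3.0100 kg_CO2/kg_fuel


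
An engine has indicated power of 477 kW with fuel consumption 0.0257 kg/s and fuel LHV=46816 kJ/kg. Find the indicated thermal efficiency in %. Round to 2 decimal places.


eta_ith = (IP / (mf * LHV)) * 100
Denominator = 0.0257 * 46816 = 1203.1712 kW
eta_ith = (477 / 1203.1712) * 100 = 39.65%


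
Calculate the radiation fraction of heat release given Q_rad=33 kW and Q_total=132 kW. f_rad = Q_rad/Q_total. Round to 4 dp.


f_rad = Q_rad / Q_total
f_rad = 33 / 132 = 0.2500


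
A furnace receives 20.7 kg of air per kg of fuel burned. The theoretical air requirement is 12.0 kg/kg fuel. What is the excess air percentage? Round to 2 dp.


Excess air = actual - stoichiometric = 20.7 - 12.0 = 8.70 kg/kg fuel
Excess air % = (excess / stoich) * 100 = (8.70 / 12.0) * 100 = 72.50%


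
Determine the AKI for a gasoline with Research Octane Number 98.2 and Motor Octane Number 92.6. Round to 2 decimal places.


AKI = (RON + MON) / 2
AKI = (98.2 + 92.6) / 2
AKI = 190.8 / 2 = 95.40


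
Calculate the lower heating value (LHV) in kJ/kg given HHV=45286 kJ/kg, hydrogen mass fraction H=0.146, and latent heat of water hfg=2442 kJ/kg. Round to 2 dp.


LHV = HHV - hfg * 9 * H
Water correction = 2442 * 9 * 0.146 = 3208.788 kJ/kg
LHV = 45286 - 3208.788 = 42077.21 kJ/kg


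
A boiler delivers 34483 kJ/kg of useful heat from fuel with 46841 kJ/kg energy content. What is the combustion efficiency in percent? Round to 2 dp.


Efficiency = (Q_useful / Q_fuel) * 100
Efficiency = (34483 / 46841) * 100
Efficiency = 0.7362 * 100 = 73.62%


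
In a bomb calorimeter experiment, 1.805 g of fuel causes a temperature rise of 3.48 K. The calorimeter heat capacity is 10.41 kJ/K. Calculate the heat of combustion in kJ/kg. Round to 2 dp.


Hc = C_cal * delta_T / m_fuel
Q_released = 10.41 * 3.48 = 36.2268 kJ
m_fuel = 1.805 g = 1.805/1000 kg = 0.001805 kg
Hc = 36.2268 / 0.001805 = 20070.25 kJ/kg


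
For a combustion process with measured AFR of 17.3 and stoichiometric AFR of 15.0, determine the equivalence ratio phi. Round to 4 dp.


phi = AFR_stoich / AFR_actual
phi = 15.0 / 17.3 = 0.8671


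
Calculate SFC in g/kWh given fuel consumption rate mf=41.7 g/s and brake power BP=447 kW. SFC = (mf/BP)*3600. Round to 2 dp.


SFC = (mf / BP) * 3600
Rate = 41.7 / 447 = 0.093289 g/(s*kW)
SFC = 0.093289 * 3600 = 335.84 g/kWh


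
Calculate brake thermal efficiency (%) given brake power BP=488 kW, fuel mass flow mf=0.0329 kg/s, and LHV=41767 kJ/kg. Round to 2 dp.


eta_BTE = (BP / (mf * LHV)) * 100
Denominator = 0.0329 * 41767 = 1374.1343 kW
eta_BTE = (488 / 1374.1343) * 100 = 35.51%


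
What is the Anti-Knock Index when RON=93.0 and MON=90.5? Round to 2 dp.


AKI = (RON + MON) / 2
AKI = (93.0 + 90.5) / 2
AKI = 183.5 / 2 = 91.75


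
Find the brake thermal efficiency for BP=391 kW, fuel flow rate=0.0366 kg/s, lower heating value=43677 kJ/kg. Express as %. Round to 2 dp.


eta_BTE = (BP / (mf * LHV)) * 100
Denominator = 0.0366 * 43677 = 1598.5782 kW
eta_BTE = (391 / 1598.5782) * 100 = 24.46%


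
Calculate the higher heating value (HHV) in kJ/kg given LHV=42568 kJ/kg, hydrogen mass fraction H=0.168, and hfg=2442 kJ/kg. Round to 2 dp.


HHV = LHV + hfg * 9 * H
Water addition = 2442 * 9 * 0.168 = 3692.304 kJ/kg
HHV = 42568 + 3692.304 = 46260.30 kJ/kg


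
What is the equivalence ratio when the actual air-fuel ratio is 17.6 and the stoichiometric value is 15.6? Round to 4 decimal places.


phi = AFR_stoich / AFR_actual
phi = 15.6 / 17.6 = 0.8864


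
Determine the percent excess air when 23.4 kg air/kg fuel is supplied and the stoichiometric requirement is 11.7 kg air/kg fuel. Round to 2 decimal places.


Excess air = actual - stoichiometric = 23.4 - 11.7 = 11.70 kg/kg fuel
Excess air % = (excess / stoich) * 100 = (11.70 / 11.7) * 100 = 100.00%


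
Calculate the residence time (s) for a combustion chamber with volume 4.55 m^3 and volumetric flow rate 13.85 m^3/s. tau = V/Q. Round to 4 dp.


tau = V / Q_flow
tau = 4.55 / 13.85 = 0.3285 s


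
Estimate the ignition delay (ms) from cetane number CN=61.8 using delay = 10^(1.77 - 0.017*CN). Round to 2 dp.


delay = 10^(1.77 - 0.017*CN)
Exponent = 1.77 - 0.017*61.8 = 0.7194
delay = 10^0.7194 = 5.24 ms


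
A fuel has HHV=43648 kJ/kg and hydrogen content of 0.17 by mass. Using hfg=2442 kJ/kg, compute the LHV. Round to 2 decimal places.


LHV = HHV - hfg * 9 * H
Water correction = 2442 * 9 * 0.17 = 3736.260 kJ/kg
LHV = 43648 - 3736.260 = 39911.74 kJ/kg


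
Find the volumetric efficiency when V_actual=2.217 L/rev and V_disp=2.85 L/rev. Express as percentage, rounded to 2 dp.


eta_v = (V_actual / V_disp) * 100
Ratio = 2.217 / 2.85 = 0.7779
eta_v = 0.7779 * 100 = 77.79%


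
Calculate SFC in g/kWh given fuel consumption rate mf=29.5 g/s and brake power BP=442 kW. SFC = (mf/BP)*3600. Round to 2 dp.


SFC = (mf / BP) * 3600
Rate = 29.5 / 442 = 0.066742 g/(s*kW)
SFC = 0.066742 * 3600 = 240.27 g/kWh


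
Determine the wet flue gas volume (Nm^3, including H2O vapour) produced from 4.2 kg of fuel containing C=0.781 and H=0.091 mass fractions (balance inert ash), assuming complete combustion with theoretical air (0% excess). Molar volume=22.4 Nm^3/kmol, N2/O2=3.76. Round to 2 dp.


Per kg fuel: CO2 = (C/12 kmol)*22.4 = (0.781/12)*22.4 = 1.45787 Nm^3
Per kg fuel: H2O = (H/2 kmol)*22.4 = (0.091/2)*22.4 = 1.01920 Nm^3
O2 needed per kg fuel = C/12 + H/4 = 0.781/12 + 0.091/4 = 0.08783333 kmol
Per kg fuel: N2 = O2*3.76*22.4 = 0.08783333*3.76*22.4 = 7.39767 Nm^3
Total per kg = 1.45787 + 1.01920 + 7.39767 = 9.87474 Nm^3
Total = 9.87474 * 4.2 = 41.47 Nm^3


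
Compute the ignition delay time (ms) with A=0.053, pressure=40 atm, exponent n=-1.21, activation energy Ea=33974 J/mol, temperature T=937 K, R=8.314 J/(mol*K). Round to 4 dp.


tau = A * P^n * exp(Ea/(R*T))
P^n = 40^(-1.21) = 0.01152146
Ea/(R*T) = 33974/(8.314*937) = 4.361110
exp(Ea/(R*T)) = 78.344072
tau = 0.053 * 0.01152146 * 78.344072 = 0.0478 ms


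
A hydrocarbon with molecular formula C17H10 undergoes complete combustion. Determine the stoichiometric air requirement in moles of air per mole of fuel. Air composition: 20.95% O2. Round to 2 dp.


Balanced combustion: C17H10 + 19.5 O2 -> 17 CO2 + 5 H2O
O2 needed = C + H/4 = 17 + 10/4 = 19.50 moles
Air moles = O2 / 0.2095 = 19.50 / 0.2095 = 93.08 moles air


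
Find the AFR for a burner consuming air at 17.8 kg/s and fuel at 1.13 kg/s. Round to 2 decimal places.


AFR = m_air / m_fuel
AFR = 17.8 / 1.13 = 15.75


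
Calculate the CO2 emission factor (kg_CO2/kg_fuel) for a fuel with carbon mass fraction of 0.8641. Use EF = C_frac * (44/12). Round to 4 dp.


EF = C_frac * (M_CO2 / M_C)
EF = 0.8641 * (44/12)
EF = 0.8641 * 3.666667 = 3.1684 kg_CO2/kg_fuel


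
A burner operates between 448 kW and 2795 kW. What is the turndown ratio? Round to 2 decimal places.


TDR = Q_max / Q_min
TDR = 2795 / 448 = 6.24


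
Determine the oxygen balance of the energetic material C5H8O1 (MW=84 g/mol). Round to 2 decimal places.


OB = -1600 * (2C + H/2 - O) / MW
Inner = 2*5 + 8/2 - 1 = 13.00
OB = -1600 * 13.00 / 84 = -247.62%


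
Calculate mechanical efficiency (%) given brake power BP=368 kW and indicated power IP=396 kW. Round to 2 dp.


eta_mech = (BP / IP) * 100
Ratio = 368 / 396 = 0.9293
eta_mech = 0.9293 * 100 = 92.93%


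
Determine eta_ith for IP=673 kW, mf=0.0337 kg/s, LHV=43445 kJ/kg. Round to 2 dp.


eta_ith = (IP / (mf * LHV)) * 100
Denominator = 0.0337 * 43445 = 1464.0965 kW
eta_ith = (673 / 1464.0965) * 100 = 45.97%


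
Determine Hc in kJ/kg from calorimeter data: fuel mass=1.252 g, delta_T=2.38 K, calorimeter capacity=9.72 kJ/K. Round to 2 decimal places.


Hc = C_cal * delta_T / m_fuel
Q_released = 9.72 * 2.38 = 23.1336 kJ
m_fuel = 1.252 g = 1.252/1000 kg = 0.001252 kg
Hc = 23.1336 / 0.001252 = 18477.32 kJ/kg


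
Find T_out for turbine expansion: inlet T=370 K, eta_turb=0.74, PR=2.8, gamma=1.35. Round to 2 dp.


T_out = T_in * (1 - eta * (1 - PR^(-(gamma-1)/gamma)))
Exponent = -(1.35-1)/1.35 = -0.25925926
PR^exp = 2.8^(-0.25925926) = 0.76572026
Factor = 1 - 0.74*(1 - 0.76572026) = 0.82663299
T_out = 370 * 0.82663299 = 305.85 K


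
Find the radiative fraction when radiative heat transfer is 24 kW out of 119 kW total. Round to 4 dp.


f_rad = Q_rad / Q_total
f_rad = 24 / 119 = 0.2017


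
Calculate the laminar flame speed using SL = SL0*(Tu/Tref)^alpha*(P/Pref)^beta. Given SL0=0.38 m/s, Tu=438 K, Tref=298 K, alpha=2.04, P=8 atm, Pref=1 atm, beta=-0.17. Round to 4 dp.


SL = SL0 * (Tu/Tref)^alpha * (P/Pref)^beta
T ratio = 438/298 = 1.46979866
(T ratio)^alpha = 1.46979866^2.04 = 2.193845
(P/Pref)^beta = 8^(-0.17) = 0.702222
SL = 0.38 * 2.193845 * 0.702222 = 0.5854 m/s


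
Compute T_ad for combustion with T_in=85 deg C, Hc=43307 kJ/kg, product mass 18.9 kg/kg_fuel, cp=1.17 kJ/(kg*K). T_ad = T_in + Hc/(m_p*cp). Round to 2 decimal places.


T_ad = T_in + Hc / (m_p * cp)
Denominator = 18.9 * 1.17 = 22.1130
Temperature rise = 43307 / 22.1130 = 1958.44 K
T_ad = 85 + 1958.44 = 2043.44 deg C


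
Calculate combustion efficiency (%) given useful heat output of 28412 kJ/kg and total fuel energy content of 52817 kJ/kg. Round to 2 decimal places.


Efficiency = (Q_useful / Q_fuel) * 100
Efficiency = (28412 / 52817) * 100
Efficiency = 0.5379 * 100 = 53.79%


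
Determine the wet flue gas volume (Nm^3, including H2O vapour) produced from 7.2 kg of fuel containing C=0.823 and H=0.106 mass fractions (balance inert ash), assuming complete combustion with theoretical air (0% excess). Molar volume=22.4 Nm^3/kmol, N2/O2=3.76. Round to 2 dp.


Per kg fuel: CO2 = (C/12 kmol)*22.4 = (0.823/12)*22.4 = 1.53627 Nm^3
Per kg fuel: H2O = (H/2 kmol)*22.4 = (0.106/2)*22.4 = 1.18720 Nm^3
O2 needed per kg fuel = C/12 + H/4 = 0.823/12 + 0.106/4 = 0.09508333 kmol
Per kg fuel: N2 = O2*3.76*22.4 = 0.09508333*3.76*22.4 = 8.00830 Nm^3
Total per kg = 1.53627 + 1.18720 + 8.00830 = 10.73177 Nm^3
Total = 10.73177 * 7.2 = 77.27 Nm^3


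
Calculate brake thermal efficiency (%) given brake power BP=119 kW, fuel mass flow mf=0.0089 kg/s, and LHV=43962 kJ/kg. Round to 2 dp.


eta_BTE = (BP / (mf * LHV)) * 100
Denominator = 0.0089 * 43962 = 391.2618 kW
eta_BTE = (119 / 391.2618) * 100 = 30.41%


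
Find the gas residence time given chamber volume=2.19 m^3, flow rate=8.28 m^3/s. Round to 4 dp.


tau = V / Q_flow
tau = 2.19 / 8.28 = 0.2645 s


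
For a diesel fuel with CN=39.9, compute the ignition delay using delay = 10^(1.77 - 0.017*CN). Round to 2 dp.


delay = 10^(1.77 - 0.017*CN)
Exponent = 1.77 - 0.017*39.9 = 1.0917
delay = 10^1.0917 = 12.35 ms


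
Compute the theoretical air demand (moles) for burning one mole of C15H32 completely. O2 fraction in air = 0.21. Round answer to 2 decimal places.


Balanced combustion: C15H32 + 23 O2 -> 15 CO2 + 16 H2O
O2 needed = C + H/4 = 15 + 32/4 = 23.00 moles
Air moles = O2 / 0.21 = 23.00 / 0.21 = 109.52 moles air


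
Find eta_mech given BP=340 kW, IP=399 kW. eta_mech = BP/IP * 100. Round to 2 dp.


eta_mech = (BP / IP) * 100
Ratio = 340 / 399 = 0.8521
eta_mech = 0.8521 * 100 = 85.21%


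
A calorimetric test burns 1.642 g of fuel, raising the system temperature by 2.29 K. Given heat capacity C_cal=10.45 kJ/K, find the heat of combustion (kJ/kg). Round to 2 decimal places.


Hc = C_cal * delta_T / m_fuel
Q_released = 10.45 * 2.29 = 23.9305 kJ
m_fuel = 1.642 g = 1.642/1000 kg = 0.001642 kg
Hc = 23.9305 / 0.001642 = 14574.00 kJ/kg


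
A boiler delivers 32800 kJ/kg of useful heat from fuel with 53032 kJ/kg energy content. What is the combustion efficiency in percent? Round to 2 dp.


Efficiency = (Q_useful / Q_fuel) * 100
Efficiency = (32800 / 53032) * 100
Efficiency = 0.6185 * 100 = 61.85%


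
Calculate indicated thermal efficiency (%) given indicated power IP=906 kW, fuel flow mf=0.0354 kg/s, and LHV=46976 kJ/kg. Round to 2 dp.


eta_ith = (IP / (mf * LHV)) * 100
Denominator = 0.0354 * 46976 = 1662.9504 kW
eta_ith = (906 / 1662.9504) * 100 = 54.48%


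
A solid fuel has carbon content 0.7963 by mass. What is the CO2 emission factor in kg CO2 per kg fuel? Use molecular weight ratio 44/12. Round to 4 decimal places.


EF = C_frac * (M_CO2 / M_C)
EF = 0.7963 * (44/12)
EF = 0.7963 * 3.666667 = 2.9198 kg_CO2/kg_fuel


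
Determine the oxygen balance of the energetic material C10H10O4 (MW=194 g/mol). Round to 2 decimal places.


OB = -1600 * (2C + H/2 - O) / MW
Inner = 2*10 + 10/2 - 4 = 21.00
OB = -1600 * 21.00 / 194 = -173.20%


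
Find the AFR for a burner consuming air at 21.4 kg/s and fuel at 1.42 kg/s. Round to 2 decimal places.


AFR = m_air / m_fuel
AFR = 21.4 / 1.42 = 15.07


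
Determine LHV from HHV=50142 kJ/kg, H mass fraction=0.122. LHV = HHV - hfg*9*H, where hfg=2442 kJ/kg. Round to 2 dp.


LHV = HHV - hfg * 9 * H
Water correction = 2442 * 9 * 0.122 = 2681.316 kJ/kg
LHV = 50142 - 2681.316 = 47460.68 kJ/kg


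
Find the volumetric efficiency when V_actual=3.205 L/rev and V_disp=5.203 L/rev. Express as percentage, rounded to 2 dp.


eta_v = (V_actual / V_disp) * 100
Ratio = 3.205 / 5.203 = 0.6160
eta_v = 0.6160 * 100 = 61.60%


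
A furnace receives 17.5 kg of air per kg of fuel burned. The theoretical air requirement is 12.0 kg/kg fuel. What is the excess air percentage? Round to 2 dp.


Excess air = actual - stoichiometric = 17.5 - 12.0 = 5.50 kg/kg fuel
Excess air % = (excess / stoich) * 100 = (5.50 / 12.0) * 100 = 45.83%


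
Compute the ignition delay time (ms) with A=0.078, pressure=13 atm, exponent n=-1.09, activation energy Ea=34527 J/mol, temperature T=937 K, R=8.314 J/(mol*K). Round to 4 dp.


tau = A * P^n * exp(Ea/(R*T))
P^n = 13^(-1.09) = 0.06106632
Ea/(R*T) = 34527/(8.314*937) = 4.432097
exp(Ea/(R*T)) = 84.107586
tau = 0.078 * 0.06106632 * 84.107586 = 0.4006 ms


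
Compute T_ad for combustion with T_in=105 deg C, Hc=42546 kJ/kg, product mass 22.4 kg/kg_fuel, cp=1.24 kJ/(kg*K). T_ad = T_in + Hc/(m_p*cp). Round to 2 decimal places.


T_ad = T_in + Hc / (m_p * cp)
Denominator = 22.4 * 1.24 = 27.7760
Temperature rise = 42546 / 27.7760 = 1531.75 K
T_ad = 105 + 1531.75 = 1636.75 deg C


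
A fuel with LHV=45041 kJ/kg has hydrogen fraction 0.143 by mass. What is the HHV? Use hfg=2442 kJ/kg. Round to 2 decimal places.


HHV = LHV + hfg * 9 * H
Water addition = 2442 * 9 * 0.143 = 3142.854 kJ/kg
HHV = 45041 + 3142.854 = 48183.85 kJ/kg


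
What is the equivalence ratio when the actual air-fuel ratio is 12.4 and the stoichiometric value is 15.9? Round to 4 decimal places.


phi = AFR_stoich / AFR_actual
phi = 15.9 / 12.4 = 1.2823


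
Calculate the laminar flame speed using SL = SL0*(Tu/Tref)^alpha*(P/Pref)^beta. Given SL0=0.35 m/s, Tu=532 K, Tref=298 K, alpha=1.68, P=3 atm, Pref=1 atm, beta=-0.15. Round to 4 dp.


SL = SL0 * (Tu/Tref)^alpha * (P/Pref)^beta
T ratio = 532/298 = 1.78523490
(T ratio)^alpha = 1.78523490^1.68 = 2.647575
(P/Pref)^beta = 3^(-0.15) = 0.848070
SL = 0.35 * 2.647575 * 0.848070 = 0.7859 m/s


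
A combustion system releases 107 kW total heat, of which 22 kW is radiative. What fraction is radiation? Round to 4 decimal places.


f_rad = Q_rad / Q_total
f_rad = 22 / 107 = 0.2056


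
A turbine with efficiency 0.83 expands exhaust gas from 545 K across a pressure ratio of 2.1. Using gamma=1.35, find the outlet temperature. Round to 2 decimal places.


T_out = T_in * (1 - eta * (1 - PR^(-(gamma-1)/gamma)))
Exponent = -(1.35-1)/1.35 = -0.25925926
PR^exp = 2.1^(-0.25925926) = 0.82501466
Factor = 1 - 0.83*(1 - 0.82501466) = 0.85476217
T_out = 545 * 0.85476217 = 465.85 K


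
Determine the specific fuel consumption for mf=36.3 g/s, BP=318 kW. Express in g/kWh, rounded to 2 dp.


SFC = (mf / BP) * 3600
Rate = 36.3 / 318 = 0.114151 g/(s*kW)
SFC = 0.114151 * 3600 = 410.94 g/kWh


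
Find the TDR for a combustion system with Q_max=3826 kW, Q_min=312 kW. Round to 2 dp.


TDR = Q_max / Q_min
TDR = 3826 / 312 = 12.26


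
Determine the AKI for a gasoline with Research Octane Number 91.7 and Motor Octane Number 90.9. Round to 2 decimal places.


AKI = (RON + MON) / 2
AKI = (91.7 + 90.9) / 2
AKI = 182.6 / 2 = 91.30


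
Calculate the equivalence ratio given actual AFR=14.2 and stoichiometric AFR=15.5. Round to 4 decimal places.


phi = AFR_stoich / AFR_actual
phi = 15.5 / 14.2 = 1.0915


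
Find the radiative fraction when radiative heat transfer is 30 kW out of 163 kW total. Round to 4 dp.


f_rad = Q_rad / Q_total
f_rad = 30 / 163 = 0.1840


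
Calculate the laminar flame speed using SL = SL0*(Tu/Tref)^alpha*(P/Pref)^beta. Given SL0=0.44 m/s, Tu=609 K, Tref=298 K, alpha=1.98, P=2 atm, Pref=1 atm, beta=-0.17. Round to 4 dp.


SL = SL0 * (Tu/Tref)^alpha * (P/Pref)^beta
T ratio = 609/298 = 2.04362416
(T ratio)^alpha = 2.04362416^1.98 = 4.117125
(P/Pref)^beta = 2^(-0.17) = 0.888843
SL = 0.44 * 4.117125 * 0.888843 = 1.6102 m/s


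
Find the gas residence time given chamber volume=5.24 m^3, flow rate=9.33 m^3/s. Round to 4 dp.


tau = V / Q_flow
tau = 5.24 / 9.33 = 0.5616 s


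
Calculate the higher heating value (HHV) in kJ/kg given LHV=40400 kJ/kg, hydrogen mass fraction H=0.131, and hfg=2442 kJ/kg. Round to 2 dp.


HHV = LHV + hfg * 9 * H
Water addition = 2442 * 9 * 0.131 = 2879.118 kJ/kg
HHV = 40400 + 2879.118 = 43279.12 kJ/kg


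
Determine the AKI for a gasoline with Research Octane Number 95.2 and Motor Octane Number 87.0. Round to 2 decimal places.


AKI = (RON + MON) / 2
AKI = (95.2 + 87.0) / 2
AKI = 182.2 / 2 = 91.10


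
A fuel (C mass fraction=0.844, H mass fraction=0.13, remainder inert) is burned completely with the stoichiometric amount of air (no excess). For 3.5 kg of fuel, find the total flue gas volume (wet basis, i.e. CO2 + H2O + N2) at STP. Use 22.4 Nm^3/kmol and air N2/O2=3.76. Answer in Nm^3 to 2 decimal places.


Per kg fuel: CO2 = (C/12 kmol)*22.4 = (0.844/12)*22.4 = 1.57547 Nm^3
Per kg fuel: H2O = (H/2 kmol)*22.4 = (0.13/2)*22.4 = 1.45600 Nm^3
O2 needed per kg fuel = C/12 + H/4 = 0.844/12 + 0.13/4 = 0.10283333 kmol
Per kg fuel: N2 = O2*3.76*22.4 = 0.10283333*3.76*22.4 = 8.66103 Nm^3
Total per kg = 1.57547 + 1.45600 + 8.66103 = 11.69250 Nm^3
Total = 11.69250 * 3.5 = 40.92 Nm^3


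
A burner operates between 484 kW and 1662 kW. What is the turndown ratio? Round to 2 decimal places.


TDR = Q_max / Q_min
TDR = 1662 / 484 = 3.43


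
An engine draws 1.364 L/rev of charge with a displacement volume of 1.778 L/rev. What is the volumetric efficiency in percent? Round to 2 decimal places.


eta_v = (V_actual / V_disp) * 100
Ratio = 1.364 / 1.778 = 0.7672
eta_v = 0.7672 * 100 = 76.72%


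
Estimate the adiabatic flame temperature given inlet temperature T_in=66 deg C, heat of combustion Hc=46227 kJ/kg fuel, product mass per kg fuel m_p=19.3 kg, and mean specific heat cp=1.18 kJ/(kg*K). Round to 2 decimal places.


T_ad = T_in + Hc / (m_p * cp)
Denominator = 19.3 * 1.18 = 22.7740
Temperature rise = 46227 / 22.7740 = 2029.81 K
T_ad = 66 + 2029.81 = 2095.81 deg C


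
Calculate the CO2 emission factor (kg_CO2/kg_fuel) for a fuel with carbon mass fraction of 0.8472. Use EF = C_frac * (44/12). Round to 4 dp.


EF = C_frac * (M_CO2 / M_C)
EF = 0.8472 * (44/12)
EF = 0.8472 * 3.666667 = 3.1064 kg_CO2/kg_fuel


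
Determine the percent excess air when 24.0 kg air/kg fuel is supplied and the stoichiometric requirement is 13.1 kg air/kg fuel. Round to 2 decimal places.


Excess air = actual - stoichiometric = 24.0 - 13.1 = 10.90 kg/kg fuel
Excess air % = (excess / stoich) * 100 = (10.90 / 13.1) * 100 = 83.21%


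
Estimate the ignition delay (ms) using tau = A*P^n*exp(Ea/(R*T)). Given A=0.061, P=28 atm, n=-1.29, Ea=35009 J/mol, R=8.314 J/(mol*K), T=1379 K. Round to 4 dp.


tau = A * P^n * exp(Ea/(R*T))
P^n = 28^(-1.29) = 0.01358833
Ea/(R*T) = 35009/(8.314*1379) = 3.053553
exp(Ea/(R*T)) = 21.190494
tau = 0.061 * 0.01358833 * 21.190494 = 0.0176 ms


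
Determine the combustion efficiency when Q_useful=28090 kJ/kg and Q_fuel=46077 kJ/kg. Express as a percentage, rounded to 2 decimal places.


Efficiency = (Q_useful / Q_fuel) * 100
Efficiency = (28090 / 46077) * 100
Efficiency = 0.6096 * 100 = 60.96%


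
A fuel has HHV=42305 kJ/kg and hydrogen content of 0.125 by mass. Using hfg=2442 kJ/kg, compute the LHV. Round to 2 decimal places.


LHV = HHV - hfg * 9 * H
Water correction = 2442 * 9 * 0.125 = 2747.250 kJ/kg
LHV = 42305 - 2747.250 = 39557.75 kJ/kg


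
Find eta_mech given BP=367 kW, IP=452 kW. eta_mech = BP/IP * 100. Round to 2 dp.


eta_mech = (BP / IP) * 100
Ratio = 367 / 452 = 0.8119
eta_mech = 0.8119 * 100 = 81.19%


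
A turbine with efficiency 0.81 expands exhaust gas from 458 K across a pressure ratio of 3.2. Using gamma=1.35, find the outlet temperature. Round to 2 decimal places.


T_out = T_in * (1 - eta * (1 - PR^(-(gamma-1)/gamma)))
Exponent = -(1.35-1)/1.35 = -0.25925926
PR^exp = 3.2^(-0.25925926) = 0.73966521
Factor = 1 - 0.81*(1 - 0.73966521) = 0.78912882
T_out = 458 * 0.78912882 = 361.42 K


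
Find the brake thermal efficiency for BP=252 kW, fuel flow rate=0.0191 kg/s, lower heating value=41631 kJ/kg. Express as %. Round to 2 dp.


eta_BTE = (BP / (mf * LHV)) * 100
Denominator = 0.0191 * 41631 = 795.1521 kW
eta_BTE = (252 / 795.1521) * 100 = 31.69%


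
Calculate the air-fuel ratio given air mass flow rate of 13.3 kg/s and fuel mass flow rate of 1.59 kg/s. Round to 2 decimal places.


AFR = m_air / m_fuel
AFR = 13.3 / 1.59 = 8.36


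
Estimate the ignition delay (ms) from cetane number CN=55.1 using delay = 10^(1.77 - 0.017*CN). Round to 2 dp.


delay = 10^(1.77 - 0.017*CN)
Exponent = 1.77 - 0.017*55.1 = 0.8333
delay = 10^0.8333 = 6.81 ms


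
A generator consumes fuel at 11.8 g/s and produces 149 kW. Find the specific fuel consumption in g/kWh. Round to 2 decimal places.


SFC = (mf / BP) * 3600
Rate = 11.8 / 149 = 0.079195 g/(s*kW)
SFC = 0.079195 * 3600 = 285.10 g/kWh


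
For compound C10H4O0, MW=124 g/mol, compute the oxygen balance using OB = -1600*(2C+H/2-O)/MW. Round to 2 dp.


OB = -1600 * (2C + H/2 - O) / MW
Inner = 2*10 + 4/2 - 0 = 22.00
OB = -1600 * 22.00 / 124 = -283.87%


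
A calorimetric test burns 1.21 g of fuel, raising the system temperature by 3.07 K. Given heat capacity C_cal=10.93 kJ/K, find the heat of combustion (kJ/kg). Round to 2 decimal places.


Hc = C_cal * delta_T / m_fuel
Q_released = 10.93 * 3.07 = 33.5551 kJ
m_fuel = 1.21 g = 1.21/1000 kg = 0.001210 kg
Hc = 33.5551 / 0.001210 = 27731.49 kJ/kg


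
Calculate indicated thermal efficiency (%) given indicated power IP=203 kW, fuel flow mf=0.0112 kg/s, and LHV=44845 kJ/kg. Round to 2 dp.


eta_ith = (IP / (mf * LHV)) * 100
Denominator = 0.0112 * 44845 = 502.2640 kW
eta_ith = (203 / 502.2640) * 100 = 40.42%


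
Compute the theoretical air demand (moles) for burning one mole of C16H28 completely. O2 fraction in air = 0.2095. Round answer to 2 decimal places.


Balanced combustion: C16H28 + 23 O2 -> 16 CO2 + 14 H2O
O2 needed = C + H/4 = 16 + 28/4 = 23.00 moles
Air moles = O2 / 0.2095 = 23.00 / 0.2095 = 109.79 moles air


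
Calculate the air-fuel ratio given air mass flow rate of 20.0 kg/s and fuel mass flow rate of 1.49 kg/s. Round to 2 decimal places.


AFR = m_air / m_fuel
AFR = 20.0 / 1.49 = 13.42


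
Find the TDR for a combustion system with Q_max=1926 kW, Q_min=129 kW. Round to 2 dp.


TDR = Q_max / Q_min
TDR = 1926 / 129 = 14.93


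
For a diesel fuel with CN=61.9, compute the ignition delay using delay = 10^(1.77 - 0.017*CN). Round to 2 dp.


delay = 10^(1.77 - 0.017*CN)
Exponent = 1.77 - 0.017*61.9 = 0.7177
delay = 10^0.7177 = 5.22 ms


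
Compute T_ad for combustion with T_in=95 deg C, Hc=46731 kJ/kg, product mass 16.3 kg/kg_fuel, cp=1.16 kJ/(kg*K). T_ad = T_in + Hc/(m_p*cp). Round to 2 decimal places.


T_ad = T_in + Hc / (m_p * cp)
Denominator = 16.3 * 1.16 = 18.9080
Temperature rise = 46731 / 18.9080 = 2471.49 K
T_ad = 95 + 2471.49 = 2566.49 deg C


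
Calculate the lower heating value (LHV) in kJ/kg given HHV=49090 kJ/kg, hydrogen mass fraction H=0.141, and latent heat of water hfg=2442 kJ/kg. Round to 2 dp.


LHV = HHV - hfg * 9 * H
Water correction = 2442 * 9 * 0.141 = 3098.898 kJ/kg
LHV = 49090 - 3098.898 = 45991.10 kJ/kg


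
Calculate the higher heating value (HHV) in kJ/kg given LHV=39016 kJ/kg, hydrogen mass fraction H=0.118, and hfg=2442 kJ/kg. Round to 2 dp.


HHV = LHV + hfg * 9 * H
Water addition = 2442 * 9 * 0.118 = 2593.404 kJ/kg
HHV = 39016 + 2593.404 = 41609.40 kJ/kg


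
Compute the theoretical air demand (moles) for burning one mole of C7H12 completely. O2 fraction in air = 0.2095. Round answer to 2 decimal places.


Balanced combustion: C7H12 + 10 O2 -> 7 CO2 + 6 H2O
O2 needed = C + H/4 = 7 + 12/4 = 10.00 moles
Air moles = O2 / 0.2095 = 10.00 / 0.2095 = 47.73 moles air


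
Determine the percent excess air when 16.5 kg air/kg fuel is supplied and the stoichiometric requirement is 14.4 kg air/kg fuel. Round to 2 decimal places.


Excess air = actual - stoichiometric = 16.5 - 14.4 = 2.10 kg/kg fuel
Excess air % = (excess / stoich) * 100 = (2.10 / 14.4) * 100 = 14.58%


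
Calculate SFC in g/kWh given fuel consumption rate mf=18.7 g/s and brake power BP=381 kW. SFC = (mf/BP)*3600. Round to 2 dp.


SFC = (mf / BP) * 3600
Rate = 18.7 / 381 = 0.049081 g/(s*kW)
SFC = 0.049081 * 3600 = 176.69 g/kWh


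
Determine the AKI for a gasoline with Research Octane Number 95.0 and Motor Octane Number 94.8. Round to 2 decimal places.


AKI = (RON + MON) / 2
AKI = (95.0 + 94.8) / 2
AKI = 189.8 / 2 = 94.90


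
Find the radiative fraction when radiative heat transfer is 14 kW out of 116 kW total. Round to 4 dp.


f_rad = Q_rad / Q_total
f_rad = 14 / 116 = 0.1207


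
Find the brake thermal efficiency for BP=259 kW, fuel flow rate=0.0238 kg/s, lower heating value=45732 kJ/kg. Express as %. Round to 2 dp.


eta_BTE = (BP / (mf * LHV)) * 100
Denominator = 0.0238 * 45732 = 1088.4216 kW
eta_BTE = (259 / 1088.4216) * 100 = 23.80%


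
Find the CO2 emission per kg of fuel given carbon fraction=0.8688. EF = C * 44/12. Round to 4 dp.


EF = C_frac * (M_CO2 / M_C)
EF = 0.8688 * (44/12)
EF = 0.8688 * 3.666667 = 3.1856 kg_CO2/kg_fuel


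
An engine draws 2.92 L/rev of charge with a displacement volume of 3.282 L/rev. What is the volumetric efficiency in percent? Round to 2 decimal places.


eta_v = (V_actual / V_disp) * 100
Ratio = 2.92 / 3.282 = 0.8897
eta_v = 0.8897 * 100 = 88.97%
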